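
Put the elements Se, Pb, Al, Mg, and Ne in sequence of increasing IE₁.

Ne is in period 2, group 18; Mg is in period 3, group 2; Al is in period 3, group 13; Se is in period 4, group 16; Pb is in period 6, group 14.
Removing the outermost electron gets harder across a period and easier down a group.
Here both period and group differ, so the two effects have to be weighed against each other.
Pb > Al: the two effects oppose for this pair; the across-period effect wins (716 vs 578 kJ/mol).
Mg > Pb: the two effects oppose for this pair; the down-group effect wins (738 vs 716 kJ/mol).
Se > Mg: the two effects oppose for this pair; the across-period effect wins (941 vs 738 kJ/mol).
Ne > Se: both effects reinforce here, so Ne is clearly the higher of the two.
Note the exception: Mg has a higher first ionization energy than Al, contrary to the simple trend — Al's single 3p electron is easier to remove than one from Mg's filled 3s².
For reference (kJ/mol): Ne 2081, Mg 738, Al 578, Se 941, Pb 716.
So from lowest to highest: Al < Pb < Mg < Se < Ne.

Al < Pb < Mg < Se < Ne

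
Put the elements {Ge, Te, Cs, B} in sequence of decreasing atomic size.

B is in period 2, group 13; Ge is in period 4, group 14; Te is in period 5, group 16; Cs is in period 6, group 1.
Moving right in a period, electrons are added to the same shell under a stronger nuclear pull, so atoms get smaller; moving down, a new shell is opened and atoms get larger.
Here both period and group differ, so the two effects have to be weighed against each other.
Ge > B: period and group pull opposite ways; the down-group shift dominates (121 vs 85 pm).
Te > Ge: period and group pull opposite ways; the down-group shift dominates (136 vs 121 pm).
Cs > Te: both effects reinforce here, so Cs is clearly the larger of the two.
Approximate values (pm): B 85, Ge 121, Te 136, Cs 232.
So from largest to smallest: Cs > Te > Ge > B.

Cs, Te, Ge, B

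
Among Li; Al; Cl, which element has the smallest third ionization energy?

Al

The third ionization energy removes an electron from the +2 ion. For each element: Li²⁺ is already 1 electron into the core; Al²⁺ still has 1 valence electron; Cl²⁺ still has 5 valence electrons.
Breaking into a closed-shell core is much more expensive than removing a leftover valence electron — Li has the largest IE_3 here.
Valence configurations: Al²⁺ [Ne]3s¹, Cl²⁺ [Ne]3s²3p³.
Approximate IE_3 values (kJ/mol): Li 11815, Al 2745, Cl 3822.
Overall IE_3 order: Al < Cl < Li.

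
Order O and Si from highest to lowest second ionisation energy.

The second ionization energy removes an electron from the +1 ion. For each element: O⁺ still has 5 valence electrons; Si⁺ still has 3 valence electrons.
All are still removing valence electrons, so compare the +1 ions as you would atoms: IE_2 generally rises across a period (higher Z_eff) and falls down a group (larger shell), subject to the usual subshell exceptions.
Valence configurations: O⁺ [He]2s²2p³, Si⁺ [Ne]3s²3p¹.
Approximate IE_2 values (kJ/mol): O 3388, Si 1577.
Hence IE_2: Si < O.

O > Si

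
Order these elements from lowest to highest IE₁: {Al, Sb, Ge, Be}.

Be is in period 2, group 2; Al is in period 3, group 13; Ge is in period 4, group 14; Sb is in period 5, group 15.
Across a period the outer electron is held more tightly (higher IE₁); down a group it sits in a higher shell, more shielded, and comes off more easily.
A diagonal step moves right (one effect) and down (the opposite effect) at once.
Ge > Al: the two effects oppose for this pair; the across-period effect wins (762 vs 578 kJ/mol).
Sb > Ge: period and group pull opposite ways; the across-period shift dominates (831 vs 762 kJ/mol).
Be > Sb: period and group pull opposite ways; the down-group shift dominates (900 vs 831 kJ/mol).
Tabulated first ionization energy (kJ/mol): Be 900, Al 578, Ge 762, Sb 831.
So from lowest to highest: Al < Ge < Sb < Be.

Al < Ge < Sb < Be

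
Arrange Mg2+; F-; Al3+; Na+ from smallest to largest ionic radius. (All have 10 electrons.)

Al3+, Mg2+, Na+, F-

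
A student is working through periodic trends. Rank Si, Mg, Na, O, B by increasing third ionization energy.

Si, B, O, Na, Mg

The third ionization energy removes an electron from the +2 ion. For each element: Si²⁺ still has 2 valence electrons; Mg²⁺ is the bare [Ne] core; Na²⁺ is already 1 electron into the core; O²⁺ still has 4 valence electrons; B²⁺ still has 1 valence electron.
Core electrons are held far more tightly than valence electrons, so Na and Mg top the IE_3 order.
Valence configurations: Si²⁺ [Ne]3s², O²⁺ [He]2s²2p², B²⁺ [He]2s¹.
The numbers (kJ/mol): Si 3232, Mg 7733, Na 6910, O 5300, B 3660.
Putting it together, IE_3: Si < B < O < Na < Mg.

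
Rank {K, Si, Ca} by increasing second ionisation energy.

IE_2 is the cost of taking one more electron from the +1 cation: K⁺ is the bare [Ar] core; Si⁺ still has 3 valence electrons; Ca⁺ still has 1 valence electron.
Pulling an electron out of a noble-gas core costs far more than removing a remaining valence electron, so K sits at the high end of IE_2.
Valence configurations: Si⁺ [Ne]3s²3p¹, Ca⁺ [Ar]4s¹.
Approximate IE_2 values (kJ/mol): K 3052, Si 1577, Ca 1145.
Overall IE_2 order: Ca < Si < K.

Ca < Si < K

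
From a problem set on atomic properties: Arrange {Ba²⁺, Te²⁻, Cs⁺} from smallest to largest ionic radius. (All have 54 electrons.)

Ba²⁺ < Cs⁺ < Te²⁻

All of these have 54 electrons, so size is governed by nuclear charge alone: the more protons, the stronger the pull on the same electron cloud, and the smaller the ion.
Nuclear charges: Ba²⁺ (Z=56), Cs⁺ (Z=55), Te²⁻ (Z=52).
Smallest to largest: Ba²⁺ < Cs⁺ < Te²⁻.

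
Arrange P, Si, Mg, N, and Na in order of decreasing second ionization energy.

Na > N > P > Si > Mg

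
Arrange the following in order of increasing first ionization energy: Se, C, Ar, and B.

Removing the outermost electron gets harder across a period and easier down a group.
Here both period and group differ, so the two effects have to be weighed against each other.
Se > B: period and group pull opposite ways; the across-period shift dominates (941 vs 801 kJ/mol).
C > Se: period and group pull opposite ways; the down-group shift dominates (1086 vs 941 kJ/mol).
Ar > C: the two effects oppose for this pair; the across-period effect wins (1521 vs 1086 kJ/mol).
For reference (kJ/mol): B 801, C 1086, Ar 1521, Se 941.
So from lowest to highest: B < Se < C < Ar.

B < Se < C < Ar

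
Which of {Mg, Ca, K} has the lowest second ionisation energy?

The second ionization energy removes an electron from the +1 ion. For each element: Mg⁺ still has 1 valence electron; Ca⁺ still has 1 valence electron; K⁺ is the bare [Ar] core.
Core electrons are held far more tightly than valence electrons, so K tops the IE_2 order.
Valence configurations: Mg⁺ [Ne]3s¹, Ca⁺ [Ar]4s¹.
The numbers (kJ/mol): Mg 1451, Ca 1145, K 3052.
Hence IE_2: Ca < Mg < K.

Ca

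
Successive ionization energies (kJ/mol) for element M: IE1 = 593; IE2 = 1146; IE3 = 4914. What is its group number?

Look for the largest jump between consecutive ionization energies: IE3/IE2 ≈ 4.3, far larger than any earlier ratio.
That jump marks the point where a core electron is being removed. So the atom has 2 valence electrons.
A main-group element with 2 valence electrons is in group 2.

Group 2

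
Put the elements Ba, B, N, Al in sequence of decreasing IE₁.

B is in period 2, group 13; N is in period 2, group 15; Al is in period 3, group 13; Ba is in period 6, group 2.
First ionization energy rises across a period (greater Z_eff holds electrons more tightly) and falls down a group (valence electrons are farther from the nucleus).
Neither a single period nor a single group — weigh both effects.
Al > Ba: relative to Ba, both the across-period and down-group shifts push Al's first ionization energy up.
B > Al: B sits above Al in group 13, so the down-group effect alone puts B higher.
N > B: N lies to the right of B in period 2, so the across-period effect alone puts N higher.
Tabulated first ionization energy (kJ/mol): B 801, N 1402, Al 578, Ba 503.
So from highest to lowest: N > B > Al > Ba.

N, B, Al, Ba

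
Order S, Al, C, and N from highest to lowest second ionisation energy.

The second ionization energy removes an electron from the +1 ion. For each element: S⁺ still has 5 valence electrons; Al⁺ still has 2 valence electrons; C⁺ still has 3 valence electrons; N⁺ still has 4 valence electrons.
All are still removing valence electrons, so compare the +1 ions as you would atoms: IE_2 generally rises across a period (higher Z_eff) and falls down a group (larger shell), subject to the usual subshell exceptions.
Valence configurations: S⁺ [Ne]3s²3p³, Al⁺ [Ne]3s², C⁺ [He]2s²2p¹, N⁺ [He]2s²2p².
Approximate IE_2 values (kJ/mol): S 2252, Al 1817, C 2353, N 2856.
Overall IE_2 order: Al < S < C < N.

N > C > S > Al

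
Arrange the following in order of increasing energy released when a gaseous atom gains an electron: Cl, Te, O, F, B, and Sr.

Sr < B < O < Te < F < Cl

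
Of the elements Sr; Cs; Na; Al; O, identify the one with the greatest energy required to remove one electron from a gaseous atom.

O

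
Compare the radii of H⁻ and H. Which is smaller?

H

Forming H⁻ adds 1 electron to H. More electron–electron repulsion in the same shell, with unchanged nuclear charge, lets the cloud expand.
An anion is larger than its parent atom: H⁻ > H.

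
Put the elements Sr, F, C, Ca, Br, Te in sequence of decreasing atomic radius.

C is in period 2, group 14; F is in period 2, group 17; Ca is in period 4, group 2; Br is in period 4, group 17; Sr is in period 5, group 2; Te is in period 5, group 16.
Atomic radius shrinks across a period as nuclear charge pulls the same shell inward, and grows down a group as new shells are added.
These span different periods and groups, so the two trends combine.
C > F: C lies to the left of F in period 2, so the across-period effect alone puts C larger.
Br > C: period and group pull opposite ways; the down-group shift dominates (114 vs 75 pm).
Te > Br: relative to Br, both the across-period and down-group shifts push Te's atomic radius up.
Ca > Te: the two effects oppose for this pair; the across-period effect wins (171 vs 136 pm).
Sr > Ca: they share group 2; the group trend gives Sr the larger value.
Approximate values (pm): C 75, F 64, Ca 171, Br 114, Sr 185, Te 136.
So from largest to smallest: Sr > Ca > Te > Br > C > F.

Sr > Ca > Te > Br > C > F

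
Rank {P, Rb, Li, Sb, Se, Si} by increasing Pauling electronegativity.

Rb < Li < Si < Sb < P < Se

Li is in period 2, group 1; Si is in period 3, group 14; P is in period 3, group 15; Se is in period 4, group 16; Rb is in period 5, group 1; Sb is in period 5, group 15.
Electronegativity increases across a period and decreases down a group, tracking effective nuclear charge and atomic size.
These span different periods and groups, so the two trends combine.
Li > Rb: they share group 1; the group trend gives Li the larger value.
Si > Li: the two effects oppose for this pair; the across-period effect wins (1.90 vs 0.98).
Sb > Si: period and group pull opposite ways; the across-period shift dominates (2.05 vs 1.90).
P > Sb: they share group 15; the group trend gives P the larger value.
Se > P: the two effects oppose for this pair; the across-period effect wins (2.55 vs 2.19).
For reference (Pauling): Li 0.98, Si 1.90, P 2.19, Se 2.55, Rb 0.82, Sb 2.05.
So from lowest to highest: Rb < Li < Si < Sb < P < Se.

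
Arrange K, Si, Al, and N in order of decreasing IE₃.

The third ionization energy removes an electron from the +2 ion. For each element: K²⁺ is already 1 electron into the core; Si²⁺ still has 2 valence electrons; Al²⁺ still has 1 valence electron; N²⁺ still has 3 valence electrons.
Usually core removal costs more than valence removal, but here the competition is close: a tightly held n=2 valence electron can cost more to remove than an n=3 core electron, so the actual values have to decide it.
Valence configurations: Si²⁺ [Ne]3s², Al²⁺ [Ne]3s¹, N²⁺ [He]2s²2p¹.
Tabulated IE_3 (kJ/mol): K 4420, Si 3232, Al 2745, N 4578.
Hence IE_3: Al < Si < K < N.

N > K > Si > Al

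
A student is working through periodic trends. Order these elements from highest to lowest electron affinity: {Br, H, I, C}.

Br, I, C, H

H is in period 1, group 1; C is in period 2, group 14; Br is in period 4, group 17; I is in period 5, group 17.
Electron affinity generally becomes more exothermic across a period toward the halogens and less exothermic down a group.
Here both period and group differ, so the two effects have to be weighed against each other.
C > H: the two effects oppose for this pair; the across-period effect wins (122 vs 73 kJ/mol).
I > C: period and group pull opposite ways; the across-period shift dominates (295 vs 122 kJ/mol).
Br > I: Br sits above I in group 17, so the down-group effect alone puts Br higher.
Tabulated electron affinity (kJ/mol): H 73, C 122, Br 325, I 295.
So from highest to lowest: Br > I > C > H.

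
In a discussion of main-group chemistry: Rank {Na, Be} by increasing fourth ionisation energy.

Na, Be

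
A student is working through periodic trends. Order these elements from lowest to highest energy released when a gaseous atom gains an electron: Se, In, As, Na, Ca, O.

Ca < In < Na < As < O < Se

O is in period 2, group 16; Na is in period 3, group 1; Ca is in period 4, group 2; As is in period 4, group 15; Se is in period 4, group 16; In is in period 5, group 13.
Atoms with high Z_eff and room in the valence shell (especially the halogens) have the most exothermic electron affinities.
Here both period and group differ, so the two effects have to be weighed against each other.
In > Ca: the two effects oppose for this pair; the across-period effect wins (29 vs 2 kJ/mol).
Na > In: the two effects oppose for this pair; the down-group effect wins (53 vs 29 kJ/mol).
As > Na: period and group pull opposite ways; the across-period shift dominates (78 vs 53 kJ/mol).
O > As: relative to As, both the across-period and down-group shifts push O's electron affinity up.
Se > O: this pair runs against the simple trend — see the exception note.
Note the exception: Se has a higher electron affinity than O, contrary to the simple trend — O's compact 2p subshell gives strong electron–electron repulsion on the added electron.
Tabulated electron affinity (kJ/mol): O 141, Na 53, Ca 2, As 78, Se 195, In 29.
So from lowest to highest: Ca < In < Na < As < O < Se.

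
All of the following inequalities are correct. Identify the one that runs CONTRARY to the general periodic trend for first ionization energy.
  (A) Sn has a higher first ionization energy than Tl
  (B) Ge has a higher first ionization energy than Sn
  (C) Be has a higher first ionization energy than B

The general trend: first ionization energy increases across a period and decreases down a group.
(A) Sn (period 5, group 14) vs Tl (period 6, group 13): the stated order agrees with the simple trend.
(B) Ge (period 4, group 14) vs Sn (period 5, group 14): the stated order agrees with the simple trend.
(C) Be (period 2, group 2) vs B (period 2, group 13): the stated order contradicts the simple trend.
The exception is (C): removing B's lone 2p electron is easier than breaking Be's filled 2s².

(C)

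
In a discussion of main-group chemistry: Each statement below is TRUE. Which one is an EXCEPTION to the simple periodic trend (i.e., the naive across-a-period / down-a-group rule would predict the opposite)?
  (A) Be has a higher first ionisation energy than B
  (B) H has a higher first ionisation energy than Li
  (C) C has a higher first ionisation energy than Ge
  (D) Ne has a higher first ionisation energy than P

(A)

The general trend: first ionisation energy increases across a period and decreases down a group.
(A) Be (period 2, group 2) vs B (period 2, group 13): the stated order contradicts the simple trend.
(B) H (period 1, group 1) vs Li (period 2, group 1): the stated order agrees with the simple trend.
(C) C (period 2, group 14) vs Ge (period 4, group 14): the stated order agrees with the simple trend.
(D) Ne (period 2, group 18) vs P (period 3, group 15): the stated order agrees with the simple trend.
The exception is (A): removing B's lone 2p electron is easier than breaking Be's filled 2s².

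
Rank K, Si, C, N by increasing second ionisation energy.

Si < C < N < K

Consider each +1 ion: K⁺ is the bare [Ar] core; Si⁺ still has 3 valence electrons; C⁺ still has 3 valence electrons; N⁺ still has 4 valence electrons.
Core electrons are held far more tightly than valence electrons, so K tops the IE_2 order.
Valence configurations: Si⁺ [Ne]3s²3p¹, C⁺ [He]2s²2p¹, N⁺ [He]2s²2p².
Approximate IE_2 values (kJ/mol): K 3052, Si 1577, C 2353, N 2856.
Overall IE_2 order: Si < C < N < K.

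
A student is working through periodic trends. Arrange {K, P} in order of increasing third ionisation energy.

P < K

IE_3 is the cost of taking one more electron from the +2 cation: K²⁺ is already 1 electron into the core; P²⁺ still has 3 valence electrons.
Core electrons are held far more tightly than valence electrons, so K tops the IE_3 order.
Tabulated IE_3 (kJ/mol): K 4420, P 2914.
So the third ionization energies run P < K.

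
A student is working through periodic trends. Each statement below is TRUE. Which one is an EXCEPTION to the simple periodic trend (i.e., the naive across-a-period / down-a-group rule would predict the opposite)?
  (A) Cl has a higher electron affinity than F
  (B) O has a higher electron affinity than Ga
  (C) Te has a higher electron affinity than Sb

The general trend: electron affinity increases across a period and decreases down a group.
(A) Cl (period 3, group 17) vs F (period 2, group 17): the stated order contradicts the simple trend.
(B) O (period 2, group 16) vs Ga (period 4, group 13): the stated order agrees with the simple trend.
(C) Te (period 5, group 16) vs Sb (period 5, group 15): the stated order agrees with the simple trend.
The exception is (A): F's small 2p subshell makes the incoming electron feel strong e⁻–e⁻ repulsion, so Cl actually releases more energy on gaining an electron.

(A)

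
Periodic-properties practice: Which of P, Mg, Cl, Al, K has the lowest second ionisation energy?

Consider each +1 ion: P⁺ still has 4 valence electrons; Mg⁺ still has 1 valence electron; Cl⁺ still has 6 valence electrons; Al⁺ still has 2 valence electrons; K⁺ is the bare [Ar] core.
Pulling an electron out of a noble-gas core costs far more than removing a remaining valence electron, so K sits at the high end of IE_2.
Valence configurations: P⁺ [Ne]3s²3p², Mg⁺ [Ne]3s¹, Cl⁺ [Ne]3s²3p⁴, Al⁺ [Ne]3s².
Approximate IE_2 values (kJ/mol): P 1907, Mg 1451, Cl 2298, Al 1817, K 3052.
Putting it together, IE_2: Mg < Al < P < Cl < K.

Mg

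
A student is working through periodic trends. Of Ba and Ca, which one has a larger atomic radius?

Ca is in period 4, group 2; Ba is in period 6, group 2.
Across a period the added protons contract the valence shell; down a group each new principal shell makes the atom larger.
All are in group 2, so atomic radius increases down the group.
So Ba has the larger atomic radius (Ba > Ca).

Ba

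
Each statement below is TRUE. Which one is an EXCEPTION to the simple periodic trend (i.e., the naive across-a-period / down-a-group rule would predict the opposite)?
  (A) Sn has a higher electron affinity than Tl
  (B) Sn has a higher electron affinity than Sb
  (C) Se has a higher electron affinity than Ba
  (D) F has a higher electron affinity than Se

(B)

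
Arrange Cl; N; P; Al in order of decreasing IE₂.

N, Cl, P, Al

The second ionization energy removes an electron from the +1 ion. For each element: Cl⁺ still has 6 valence electrons; N⁺ still has 4 valence electrons; P⁺ still has 4 valence electrons; Al⁺ still has 2 valence electrons.
All are still removing valence electrons, so compare the +1 ions as you would atoms: IE_2 generally rises across a period (higher Z_eff) and falls down a group (larger shell), subject to the usual subshell exceptions.
Valence configurations: Cl⁺ [Ne]3s²3p⁴, N⁺ [He]2s²2p², P⁺ [Ne]3s²3p², Al⁺ [Ne]3s².
Tabulated IE_2 (kJ/mol): Cl 2298, N 2856, P 1907, Al 1817.
Hence IE_2: Al < P < Cl < N.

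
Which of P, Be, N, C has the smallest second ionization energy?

Be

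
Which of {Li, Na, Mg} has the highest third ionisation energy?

Li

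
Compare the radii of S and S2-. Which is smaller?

S

Forming S2- adds 2 electrons to S. More electron–electron repulsion in the same shell, with unchanged nuclear charge, lets the cloud expand.
An anion is larger than its parent atom: S2- > S.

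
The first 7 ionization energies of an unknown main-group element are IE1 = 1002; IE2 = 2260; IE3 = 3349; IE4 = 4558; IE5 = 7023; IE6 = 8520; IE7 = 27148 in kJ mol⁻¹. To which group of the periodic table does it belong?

Group 16

Look for the largest jump between consecutive ionization energies: IE7/IE6 ≈ 3.2, far larger than any earlier ratio.
That jump marks the point where a core electron is being removed. So the atom has 6 valence electrons.
A main-group element with 6 valence electrons is in group 16.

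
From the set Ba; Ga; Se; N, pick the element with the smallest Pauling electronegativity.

Ba

N is in period 2, group 15; Ga is in period 4, group 13; Se is in period 4, group 16; Ba is in period 6, group 2.
Smaller atoms with higher effective nuclear charge are more electronegative.
Neither a single period nor a single group — weigh both effects.
Ga > Ba: relative to Ba, both the across-period and down-group shifts push Ga's electronegativity up.
Se > Ga: both are in period 4; the period trend gives Se the larger value.
N > Se: period and group pull opposite ways; the down-group shift dominates (3.04 vs 2.55).
Tabulated electronegativity (Pauling): N 3.04, Ga 1.81, Se 2.55, Ba 0.89.
The smallest Pauling electronegativity among these belongs to Ba.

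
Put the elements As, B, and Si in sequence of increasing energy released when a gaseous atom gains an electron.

B, As, Si

B is in period 2, group 13; Si is in period 3, group 14; As is in period 4, group 15.
Electron affinity generally becomes more exothermic across a period toward the halogens and less exothermic down a group.
A diagonal step moves right (one effect) and down (the opposite effect) at once.
As > B: period and group pull opposite ways; the across-period shift dominates (78 vs 27 kJ/mol).
Si > As: the two effects oppose for this pair; the down-group effect wins (134 vs 78 kJ/mol).
Approximate values (kJ/mol): B 27, Si 134, As 78.
So from lowest to highest: B < As < Si.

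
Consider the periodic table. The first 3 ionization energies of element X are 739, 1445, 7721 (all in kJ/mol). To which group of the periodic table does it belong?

Group 2

Look for the largest jump between consecutive ionization energies: IE3/IE2 ≈ 5.3, far larger than any earlier ratio.
That jump marks the point where a core electron is being removed. So the atom has 2 valence electrons.
A main-group element with 2 valence electrons is in group 2.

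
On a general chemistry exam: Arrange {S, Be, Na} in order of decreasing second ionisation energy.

The second ionization energy removes an electron from the +1 ion. For each element: S⁺ still has 5 valence electrons; Be⁺ still has 1 valence electron; Na⁺ is the bare [Ne] core.
Core electrons are held far more tightly than valence electrons, so Na tops the IE_2 order.
Valence configurations: S⁺ [Ne]3s²3p³, Be⁺ [He]2s¹.
Approximate IE_2 values (kJ/mol): S 2252, Be 1757, Na 4562.
Hence IE_2: Be < S < Na.

Na > S > Be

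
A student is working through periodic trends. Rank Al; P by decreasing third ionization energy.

P > Al

The third ionization energy removes an electron from the +2 ion. For each element: Al²⁺ still has 1 valence electron; P²⁺ still has 3 valence electrons.
All are still removing valence electrons, so compare the +2 ions as you would atoms: IE_3 generally rises across a period (higher Z_eff) and falls down a group (larger shell), subject to the usual subshell exceptions.
Valence configurations: Al²⁺ [Ne]3s¹, P²⁺ [Ne]3s²3p¹.
Tabulated IE_3 (kJ/mol): Al 2745, P 2914.
Hence IE_3: Al < P.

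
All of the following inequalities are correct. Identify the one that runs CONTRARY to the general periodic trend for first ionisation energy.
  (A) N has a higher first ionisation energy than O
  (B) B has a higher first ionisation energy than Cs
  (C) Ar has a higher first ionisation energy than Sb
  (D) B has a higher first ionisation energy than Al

(A)

The general trend: first ionisation energy increases across a period and decreases down a group.
(A) N (period 2, group 15) vs O (period 2, group 16): the stated order contradicts the simple trend.
(B) B (period 2, group 13) vs Cs (period 6, group 1): the stated order agrees with the simple trend.
(C) Ar (period 3, group 18) vs Sb (period 5, group 15): the stated order agrees with the simple trend.
(D) B (period 2, group 13) vs Al (period 3, group 13): the stated order agrees with the simple trend.
The exception is (A): pairing an electron in O's 2p⁴ costs repulsion energy, so O ionizes more easily than half-filled N (2p³).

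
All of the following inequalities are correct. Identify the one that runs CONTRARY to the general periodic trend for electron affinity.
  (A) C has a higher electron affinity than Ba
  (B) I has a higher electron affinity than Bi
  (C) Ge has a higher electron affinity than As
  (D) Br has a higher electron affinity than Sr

The general trend: electron affinity increases across a period and decreases down a group.
(A) C (period 2, group 14) vs Ba (period 6, group 2): the stated order agrees with the simple trend.
(B) I (period 5, group 17) vs Bi (period 6, group 15): the stated order agrees with the simple trend.
(C) Ge (period 4, group 14) vs As (period 4, group 15): the stated order contradicts the simple trend.
(D) Br (period 4, group 17) vs Sr (period 5, group 2): the stated order agrees with the simple trend.
The exception is (C): adding an electron to As's half-filled 4p³ is unfavourable, so Ge (4p²) has the more exothermic EA.

(C)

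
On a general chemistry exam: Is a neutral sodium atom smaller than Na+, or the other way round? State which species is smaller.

Na+

Forming Na+ removes 1 electron from Na. Fewer electrons for the same nuclear charge means less shielding and a higher Z_eff on the remaining electrons, and for main-group metals the entire outer shell is lost.
A cation is smaller than its parent atom: Na+ < Na.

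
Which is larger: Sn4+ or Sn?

Sn

Forming Sn4+ removes 4 electrons from Sn. Fewer electrons for the same nuclear charge means less shielding and a higher Z_eff on the remaining electrons.
A cation is smaller than its parent atom: Sn4+ < Sn.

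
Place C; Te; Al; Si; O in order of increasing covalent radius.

O < C < Si < Al < Te

Radius decreases left→right (rising Z_eff, same n) and increases top→bottom (higher n).
Here both period and group differ, so the two effects have to be weighed against each other.
C > O: both are in period 2; the period trend gives C the larger value.
Si > C: Si sits below C in group 14, so the down-group effect alone puts Si larger.
Al > Si: Al lies to the left of Si in period 3, so the across-period effect alone puts Al larger.
Te > Al: the two effects oppose for this pair; the down-group effect wins (136 vs 126 pm).
For reference (pm): C 75, O 63, Al 126, Si 116, Te 136.
So from smallest to largest: O < C < Si < Al < Te.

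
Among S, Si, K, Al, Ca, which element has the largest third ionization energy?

Ca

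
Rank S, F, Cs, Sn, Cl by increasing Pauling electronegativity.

Atoms toward the upper right of the periodic table pull bonding electrons most strongly.
These span different periods and groups, so the two trends combine.
Sn > Cs: both effects reinforce here, so Sn is clearly the higher of the two.
S > Sn: both effects reinforce here, so S is clearly the higher of the two.
Cl > S: both are in period 3; the period trend gives Cl the larger value.
F > Cl: they share group 17; the group trend gives F the larger value.
For reference (Pauling): F 3.98, S 2.58, Cl 3.16, Sn 1.96, Cs 0.79.
So from lowest to highest: Cs < Sn < S < Cl < F.

Cs < Sn < S < Cl < F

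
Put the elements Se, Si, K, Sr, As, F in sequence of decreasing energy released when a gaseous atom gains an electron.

F, Se, Si, As, K, Sr

F is in period 2, group 17; Si is in period 3, group 14; K is in period 4, group 1; As is in period 4, group 15; Se is in period 4, group 16; Sr is in period 5, group 2.
Electron affinity generally becomes more exothermic across a period toward the halogens and less exothermic down a group.
Here both period and group differ, so the two effects have to be weighed against each other.
K > Sr: period and group pull opposite ways; the down-group shift dominates (48 vs 5 kJ/mol).
As > K: both are in period 4; the period trend gives As the larger value.
Si > As: period and group pull opposite ways; the down-group shift dominates (134 vs 78 kJ/mol).
Se > Si: period and group pull opposite ways; the across-period shift dominates (195 vs 134 kJ/mol).
F > Se: both effects reinforce here, so F is clearly the higher of the two.
For reference (kJ/mol): F 328, Si 134, K 48, As 78, Se 195, Sr 5.
So from highest to lowest: F > Se > Si > As > K > Sr.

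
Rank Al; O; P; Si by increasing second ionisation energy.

After 1 electron has been removed, what remains? Al⁺ still has 2 valence electrons; O⁺ still has 5 valence electrons; P⁺ still has 4 valence electrons; Si⁺ still has 3 valence electrons.
All are still removing valence electrons, so compare the +1 ions as you would atoms: IE_2 generally rises across a period (higher Z_eff) and falls down a group (larger shell), subject to the usual subshell exceptions.
Valence configurations: Al⁺ [Ne]3s², O⁺ [He]2s²2p³, P⁺ [Ne]3s²3p², Si⁺ [Ne]3s²3p¹.
Si⁺ loses a lone 3p electron whereas Al⁺ must break into a filled 3s² pair, so IE_2(Al) > IE_2(Si) even though Si has the higher nuclear charge.
The numbers (kJ/mol): Al 1817, O 3388, P 1907, Si 1577.
Hence IE_2: Si < Al < P < O.

Si < Al < P < O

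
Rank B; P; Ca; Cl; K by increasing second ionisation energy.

The second ionization energy removes an electron from the +1 ion. For each element: B⁺ still has 2 valence electrons; P⁺ still has 4 valence electrons; Ca⁺ still has 1 valence electron; Cl⁺ still has 6 valence electrons; K⁺ is the bare [Ar] core.
Breaking into a closed-shell core is much more expensive than removing a leftover valence electron — K has the largest IE_2 here.
Valence configurations: B⁺ [He]2s², P⁺ [Ne]3s²3p², Ca⁺ [Ar]4s¹, Cl⁺ [Ne]3s²3p⁴.
Tabulated IE_2 (kJ/mol): B 2427, P 1907, Ca 1145, Cl 2298, K 3052.
Overall IE_2 order: Ca < P < Cl < B < K.

Ca < P < Cl < B < K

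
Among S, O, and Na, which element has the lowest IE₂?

S

IE_2 is the cost of taking one more electron from the +1 cation: S⁺ still has 5 valence electrons; O⁺ still has 5 valence electrons; Na⁺ is the bare [Ne] core.
Pulling an electron out of a noble-gas core costs far more than removing a remaining valence electron, so Na sits at the high end of IE_2.
Valence configurations: S⁺ [Ne]3s²3p³, O⁺ [He]2s²2p³.
Approximate IE_2 values (kJ/mol): S 2252, O 3388, Na 4562.
So the second ionization energies run S < O < Na.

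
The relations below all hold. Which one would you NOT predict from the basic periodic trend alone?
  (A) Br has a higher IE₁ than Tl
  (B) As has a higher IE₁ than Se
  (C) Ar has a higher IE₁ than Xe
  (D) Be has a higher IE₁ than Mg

The general trend: IE₁ increases across a period and decreases down a group.
(A) Br (period 4, group 17) vs Tl (period 6, group 13): the stated order agrees with the simple trend.
(B) As (period 4, group 15) vs Se (period 4, group 16): the stated order contradicts the simple trend.
(C) Ar (period 3, group 18) vs Xe (period 5, group 18): the stated order agrees with the simple trend.
(D) Be (period 2, group 2) vs Mg (period 3, group 2): the stated order agrees with the simple trend.
The exception is (B): Se (4p⁴) ionizes more easily than half-filled As (4p³).

(B)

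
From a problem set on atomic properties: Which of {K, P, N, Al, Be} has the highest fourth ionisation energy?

Be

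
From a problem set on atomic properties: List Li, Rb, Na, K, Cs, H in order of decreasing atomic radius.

H is in period 1, group 1; Li is in period 2, group 1; Na is in period 3, group 1; K is in period 4, group 1; Rb is in period 5, group 1; Cs is in period 6, group 1.
Across a period the added protons contract the valence shell; down a group each new principal shell makes the atom larger.
All are in group 1, so atomic radius increases down the group.
So from largest to smallest: Cs > Rb > K > Na > Li > H.

Cs > Rb > K > Na > Li > H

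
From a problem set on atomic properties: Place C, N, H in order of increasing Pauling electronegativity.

H < C < N

H is in period 1, group 1; C is in period 2, group 14; N is in period 2, group 15.
Smaller atoms with higher effective nuclear charge are more electronegative.
These span different periods and groups, so the two trends combine.
C > H: period and group pull opposite ways; the across-period shift dominates (2.55 vs 2.20).
N > C: both are in period 2; the period trend gives N the larger value.
For reference (Pauling): H 2.20, C 2.55, N 3.04.
So from lowest to highest: H < C < N.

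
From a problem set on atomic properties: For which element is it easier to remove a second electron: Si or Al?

Si

After 1 electron has been removed, what remains? Si⁺ still has 3 valence electrons; Al⁺ still has 2 valence electrons.
All are still removing valence electrons, so compare the +1 ions as you would atoms: IE_2 generally rises across a period (higher Z_eff) and falls down a group (larger shell), subject to the usual subshell exceptions.
Valence configurations: Si⁺ [Ne]3s²3p¹, Al⁺ [Ne]3s².
Si⁺ loses a lone 3p electron whereas Al⁺ must break into a filled 3s² pair, so IE_2(Al) > IE_2(Si) even though Si has the higher nuclear charge.
The numbers (kJ/mol): Si 1577, Al 1817.
Putting it together, IE_2: Si < Al.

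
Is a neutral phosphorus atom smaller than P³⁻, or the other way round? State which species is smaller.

P

Forming P³⁻ adds 3 electrons to P. More electron–electron repulsion in the same shell, with unchanged nuclear charge, lets the cloud expand.
An anion is larger than its parent atom: P³⁻ > P.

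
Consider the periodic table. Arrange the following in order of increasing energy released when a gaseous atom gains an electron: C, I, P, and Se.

P < C < Se < I

C is in period 2, group 14; P is in period 3, group 15; Se is in period 4, group 16; I is in period 5, group 17.
Electron affinity generally becomes more exothermic across a period toward the halogens and less exothermic down a group.
A diagonal step moves right (one effect) and down (the opposite effect) at once.
C > P: period and group pull opposite ways; the down-group shift dominates (122 vs 72 kJ/mol).
Se > C: period and group pull opposite ways; the across-period shift dominates (195 vs 122 kJ/mol).
I > Se: the two effects oppose for this pair; the across-period effect wins (295 vs 195 kJ/mol).
Tabulated electron affinity (kJ/mol): C 122, P 72, Se 195, I 295.
So from lowest to highest: P < C < Se < I.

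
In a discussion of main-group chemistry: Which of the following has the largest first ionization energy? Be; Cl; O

O

Removing the outermost electron gets harder across a period and easier down a group.
Neither a single period nor a single group — weigh both effects.
Cl > Be: period and group pull opposite ways; the across-period shift dominates (1251 vs 900 kJ/mol).
O > Cl: the two effects oppose for this pair; the down-group effect wins (1314 vs 1251 kJ/mol).
For reference (kJ/mol): Be 900, O 1314, Cl 1251.
The largest first ionization energy among these belongs to O.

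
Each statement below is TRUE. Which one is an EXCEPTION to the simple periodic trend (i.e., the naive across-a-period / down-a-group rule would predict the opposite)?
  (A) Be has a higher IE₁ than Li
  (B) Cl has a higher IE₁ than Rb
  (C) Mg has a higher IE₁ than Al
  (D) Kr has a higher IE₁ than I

(C)

The general trend: IE₁ increases across a period and decreases down a group.
(A) Be (period 2, group 2) vs Li (period 2, group 1): the stated order agrees with the simple trend.
(B) Cl (period 3, group 17) vs Rb (period 5, group 1): the stated order agrees with the simple trend.
(C) Mg (period 3, group 2) vs Al (period 3, group 13): the stated order contradicts the simple trend.
(D) Kr (period 4, group 18) vs I (period 5, group 17): the stated order agrees with the simple trend.
The exception is (C): Al's single 3p electron is easier to remove than one from Mg's filled 3s².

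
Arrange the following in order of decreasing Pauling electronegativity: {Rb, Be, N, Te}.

Atoms toward the upper right of the periodic table pull bonding electrons most strongly.
Neither a single period nor a single group — weigh both effects.
Be > Rb: relative to Rb, both the across-period and down-group shifts push Be's electronegativity up.
Te > Be: period and group pull opposite ways; the across-period shift dominates (2.10 vs 1.57).
N > Te: the two effects oppose for this pair; the down-group effect wins (3.04 vs 2.10).
Approximate values (Pauling): Be 1.57, N 3.04, Rb 0.82, Te 2.10.
So from highest to lowest: N > Te > Be > Rb.

N > Te > Be > Rb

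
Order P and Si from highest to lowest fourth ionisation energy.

After 3 electrons have been removed, what remains? P³⁺ still has 2 valence electrons; Si³⁺ still has 1 valence electron.
All are still removing valence electrons, so compare the +3 ions as you would atoms: IE_4 generally rises across a period (higher Z_eff) and falls down a group (larger shell), subject to the usual subshell exceptions.
Valence configurations: P³⁺ [Ne]3s², Si³⁺ [Ne]3s¹.
Approximate IE_4 values (kJ/mol): P 4964, Si 4356.
Overall IE_4 order: Si < P.

P, Si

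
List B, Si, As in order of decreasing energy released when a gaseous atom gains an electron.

Si > As > B

Atoms with high Z_eff and room in the valence shell (especially the halogens) have the most exothermic electron affinities.
A diagonal step moves right (one effect) and down (the opposite effect) at once.
As > B: period and group pull opposite ways; the across-period shift dominates (78 vs 27 kJ/mol).
Si > As: period and group pull opposite ways; the down-group shift dominates (134 vs 78 kJ/mol).
For reference (kJ/mol): B 27, Si 134, As 78.
So from highest to lowest: Si > As > B.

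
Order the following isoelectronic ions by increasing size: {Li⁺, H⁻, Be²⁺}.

All of these have 2 electrons, so size is governed by nuclear charge alone: the more protons, the stronger the pull on the same electron cloud, and the smaller the ion.
Nuclear charges: Be²⁺ (Z=4), Li⁺ (Z=3), H⁻ (Z=1).
Smallest to largest: Be²⁺ < Li⁺ < H⁻.

Be²⁺ < Li⁺ < H⁻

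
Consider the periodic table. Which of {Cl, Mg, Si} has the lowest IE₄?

Si

Consider each +3 ion: Cl³⁺ still has 4 valence electrons; Mg³⁺ is already 1 electron into the core; Si³⁺ still has 1 valence electron.
Pulling an electron out of a noble-gas core costs far more than removing a remaining valence electron, so Mg sits at the high end of IE_4.
Valence configurations: Cl³⁺ [Ne]3s²3p², Si³⁺ [Ne]3s¹.
The numbers (kJ/mol): Cl 5159, Mg 10543, Si 4356.
Overall IE_4 order: Si < Cl < Mg.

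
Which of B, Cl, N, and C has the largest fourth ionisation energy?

After 3 electrons have been removed, what remains? B³⁺ is the bare [He] core; Cl³⁺ still has 4 valence electrons; N³⁺ still has 2 valence electrons; C³⁺ still has 1 valence electron.
Pulling an electron out of a noble-gas core costs far more than removing a remaining valence electron, so B sits at the high end of IE_4.
Valence configurations: Cl³⁺ [Ne]3s²3p², N³⁺ [He]2s², C³⁺ [He]2s¹.
Approximate IE_4 values (kJ/mol): B 25026, Cl 5159, N 7475, C 6223.
So the fourth ionization energies run Cl < C < N < B.

B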